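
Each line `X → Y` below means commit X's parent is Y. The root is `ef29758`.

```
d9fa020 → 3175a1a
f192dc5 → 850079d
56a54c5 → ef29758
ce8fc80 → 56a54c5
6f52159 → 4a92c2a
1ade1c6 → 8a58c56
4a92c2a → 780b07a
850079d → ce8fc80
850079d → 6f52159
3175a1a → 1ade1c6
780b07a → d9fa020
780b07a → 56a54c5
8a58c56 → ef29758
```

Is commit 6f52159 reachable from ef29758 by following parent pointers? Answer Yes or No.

Ancestors of ef29758: {ef29758}.
6f52159 is not in that set, so it is not an ancestor of ef29758.

No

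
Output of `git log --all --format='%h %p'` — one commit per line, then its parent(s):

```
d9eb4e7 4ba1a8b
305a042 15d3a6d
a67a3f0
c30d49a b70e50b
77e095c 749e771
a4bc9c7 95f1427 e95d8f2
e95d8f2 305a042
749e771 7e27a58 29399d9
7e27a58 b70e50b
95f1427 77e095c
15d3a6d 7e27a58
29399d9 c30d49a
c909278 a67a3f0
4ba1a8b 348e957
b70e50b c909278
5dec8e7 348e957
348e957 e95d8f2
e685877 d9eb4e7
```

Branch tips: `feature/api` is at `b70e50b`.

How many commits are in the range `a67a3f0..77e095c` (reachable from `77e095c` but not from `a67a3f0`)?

7

Reachable from 77e095c: {29399d9, 749e771, 77e095c, 7e27a58, a67a3f0, b70e50b, c30d49a, c909278}.
Reachable from a67a3f0: {a67a3f0}.
In 77e095c's history but not a67a3f0's: {29399d9, 749e771, 77e095c, 7e27a58, b70e50b, c30d49a, c909278} — 7 commits.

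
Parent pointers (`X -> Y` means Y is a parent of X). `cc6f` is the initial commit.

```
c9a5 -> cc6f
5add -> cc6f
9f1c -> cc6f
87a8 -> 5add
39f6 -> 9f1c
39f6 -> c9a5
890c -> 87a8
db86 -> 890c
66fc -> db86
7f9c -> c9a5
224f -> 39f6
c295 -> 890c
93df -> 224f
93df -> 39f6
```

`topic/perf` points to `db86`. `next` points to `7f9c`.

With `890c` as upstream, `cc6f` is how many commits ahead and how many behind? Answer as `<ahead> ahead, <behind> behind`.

0 ahead, 3 behind

Reachable from cc6f: {cc6f}.
Reachable from 890c: {5add, 87a8, 890c, cc6f}.
Only in cc6f's history (ahead): {} — 0.
Only in 890c's history (behind): {5add, 87a8, 890c} — 3.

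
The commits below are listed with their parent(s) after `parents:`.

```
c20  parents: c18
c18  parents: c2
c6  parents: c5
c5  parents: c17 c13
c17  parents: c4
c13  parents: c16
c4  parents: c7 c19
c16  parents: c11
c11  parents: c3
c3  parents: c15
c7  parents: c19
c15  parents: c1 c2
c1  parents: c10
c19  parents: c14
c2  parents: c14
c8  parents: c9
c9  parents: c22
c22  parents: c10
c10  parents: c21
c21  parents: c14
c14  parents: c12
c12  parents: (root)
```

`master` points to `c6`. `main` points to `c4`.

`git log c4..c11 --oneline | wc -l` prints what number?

7

Reachable from c11: {c1, c10, c11, c12, c14, c15, c2, c21, c3}.
Reachable from c4: {c12, c14, c19, c4, c7}.
In c11's history but not c4's: {c1, c10, c11, c15, c2, c21, c3} — 7 commits.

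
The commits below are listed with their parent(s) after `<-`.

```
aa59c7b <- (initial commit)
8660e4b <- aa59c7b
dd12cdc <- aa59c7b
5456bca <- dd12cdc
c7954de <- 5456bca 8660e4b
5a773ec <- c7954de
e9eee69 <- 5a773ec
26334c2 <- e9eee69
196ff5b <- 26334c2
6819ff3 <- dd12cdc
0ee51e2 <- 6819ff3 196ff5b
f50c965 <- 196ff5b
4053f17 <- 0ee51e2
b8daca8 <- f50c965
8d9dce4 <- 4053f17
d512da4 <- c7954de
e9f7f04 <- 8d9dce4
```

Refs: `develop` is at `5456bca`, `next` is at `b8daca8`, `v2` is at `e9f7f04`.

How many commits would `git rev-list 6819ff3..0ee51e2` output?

Reachable from 0ee51e2: {0ee51e2, 196ff5b, 26334c2, 5456bca, 5a773ec, 6819ff3, 8660e4b, aa59c7b, c7954de, dd12cdc, e9eee69}.
Reachable from 6819ff3: {6819ff3, aa59c7b, dd12cdc}.
In 0ee51e2's history but not 6819ff3's: {0ee51e2, 196ff5b, 26334c2, 5456bca, 5a773ec, 8660e4b, c7954de, e9eee69} — 8 commits.

8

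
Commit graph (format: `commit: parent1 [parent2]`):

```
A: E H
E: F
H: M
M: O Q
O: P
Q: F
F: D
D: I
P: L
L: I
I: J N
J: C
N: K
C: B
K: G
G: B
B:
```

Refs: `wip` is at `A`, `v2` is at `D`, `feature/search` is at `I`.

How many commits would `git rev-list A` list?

17

Walking parent pointers from A: reachable set = {A, B, C, D, E, F, G, H, I, J, K, L, M, N, O, P, Q}.
That is 17 commits.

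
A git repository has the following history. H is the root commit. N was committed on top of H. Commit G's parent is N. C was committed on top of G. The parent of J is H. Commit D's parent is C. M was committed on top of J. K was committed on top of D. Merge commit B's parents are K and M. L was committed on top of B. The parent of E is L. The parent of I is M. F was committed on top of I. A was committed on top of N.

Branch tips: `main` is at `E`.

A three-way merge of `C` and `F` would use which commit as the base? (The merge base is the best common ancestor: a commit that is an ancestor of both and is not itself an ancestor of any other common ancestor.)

H

Ancestors of C: {C, G, H, N}.
Ancestors of F: {F, H, I, J, M}.
Common ancestors: {H}.
The only common ancestor is H, so it is the merge base.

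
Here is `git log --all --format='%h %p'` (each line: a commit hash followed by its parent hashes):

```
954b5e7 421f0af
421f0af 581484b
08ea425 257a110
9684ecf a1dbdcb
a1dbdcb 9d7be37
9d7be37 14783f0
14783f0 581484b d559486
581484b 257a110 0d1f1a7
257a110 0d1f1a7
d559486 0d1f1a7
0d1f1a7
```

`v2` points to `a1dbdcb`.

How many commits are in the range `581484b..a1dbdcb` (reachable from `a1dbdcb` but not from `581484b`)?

4

Reachable from a1dbdcb: {0d1f1a7, 14783f0, 257a110, 581484b, 9d7be37, a1dbdcb, d559486}.
Reachable from 581484b: {0d1f1a7, 257a110, 581484b}.
In a1dbdcb's history but not 581484b's: {14783f0, 9d7be37, a1dbdcb, d559486} — 4 commits.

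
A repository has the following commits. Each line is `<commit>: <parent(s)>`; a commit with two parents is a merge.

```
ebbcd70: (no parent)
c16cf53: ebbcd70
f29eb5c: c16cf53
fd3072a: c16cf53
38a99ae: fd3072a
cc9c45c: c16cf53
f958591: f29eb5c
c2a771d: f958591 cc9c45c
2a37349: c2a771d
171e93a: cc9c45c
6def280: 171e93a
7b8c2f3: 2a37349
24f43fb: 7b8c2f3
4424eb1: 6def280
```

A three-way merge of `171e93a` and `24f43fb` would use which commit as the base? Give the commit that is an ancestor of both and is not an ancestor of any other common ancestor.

cc9c45c

Ancestors of 171e93a: {171e93a, c16cf53, cc9c45c, ebbcd70}.
Ancestors of 24f43fb: {24f43fb, 2a37349, 7b8c2f3, c16cf53, c2a771d, cc9c45c, ebbcd70, f29eb5c, f958591}.
Common ancestors: {c16cf53, cc9c45c, ebbcd70}.
Among these, cc9c45c is not an ancestor of any other common ancestor — it is the merge base.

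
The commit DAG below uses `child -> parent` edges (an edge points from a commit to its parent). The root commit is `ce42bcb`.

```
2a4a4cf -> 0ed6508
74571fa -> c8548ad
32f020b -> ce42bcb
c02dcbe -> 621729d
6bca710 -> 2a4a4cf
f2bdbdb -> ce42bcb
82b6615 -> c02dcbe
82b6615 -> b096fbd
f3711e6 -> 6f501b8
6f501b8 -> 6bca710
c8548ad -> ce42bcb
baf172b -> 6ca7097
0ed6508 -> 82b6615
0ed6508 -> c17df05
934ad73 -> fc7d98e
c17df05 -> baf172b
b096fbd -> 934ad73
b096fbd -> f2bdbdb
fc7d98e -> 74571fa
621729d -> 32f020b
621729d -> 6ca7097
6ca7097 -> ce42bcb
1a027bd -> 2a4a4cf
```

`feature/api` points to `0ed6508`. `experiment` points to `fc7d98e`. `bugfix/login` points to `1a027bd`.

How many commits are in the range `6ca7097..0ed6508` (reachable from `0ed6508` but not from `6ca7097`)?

13

Reachable from 0ed6508: {0ed6508, 32f020b, 621729d, 6ca7097, 74571fa, 82b6615, 934ad73, b096fbd, baf172b, c02dcbe, c17df05, c8548ad, ce42bcb, f2bdbdb, fc7d98e}.
Reachable from 6ca7097: {6ca7097, ce42bcb}.
In 0ed6508's history but not 6ca7097's: {0ed6508, 32f020b, 621729d, 74571fa, 82b6615, 934ad73, b096fbd, baf172b, c02dcbe, c17df05, c8548ad, f2bdbdb, fc7d98e} — 13 commits.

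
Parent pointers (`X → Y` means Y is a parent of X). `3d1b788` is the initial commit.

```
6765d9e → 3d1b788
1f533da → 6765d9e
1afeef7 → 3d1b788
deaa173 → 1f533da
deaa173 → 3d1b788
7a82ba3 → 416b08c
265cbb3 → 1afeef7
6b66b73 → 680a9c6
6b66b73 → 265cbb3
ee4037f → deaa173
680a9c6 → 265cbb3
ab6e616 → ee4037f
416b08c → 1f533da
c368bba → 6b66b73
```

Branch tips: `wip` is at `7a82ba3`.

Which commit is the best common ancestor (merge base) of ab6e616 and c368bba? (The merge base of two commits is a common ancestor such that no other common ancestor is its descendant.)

3d1b788

Ancestors of ab6e616: {1f533da, 3d1b788, 6765d9e, ab6e616, deaa173, ee4037f}.
Ancestors of c368bba: {1afeef7, 265cbb3, 3d1b788, 680a9c6, 6b66b73, c368bba}.
Common ancestors: {3d1b788}.
The only common ancestor is 3d1b788, so it is the merge base.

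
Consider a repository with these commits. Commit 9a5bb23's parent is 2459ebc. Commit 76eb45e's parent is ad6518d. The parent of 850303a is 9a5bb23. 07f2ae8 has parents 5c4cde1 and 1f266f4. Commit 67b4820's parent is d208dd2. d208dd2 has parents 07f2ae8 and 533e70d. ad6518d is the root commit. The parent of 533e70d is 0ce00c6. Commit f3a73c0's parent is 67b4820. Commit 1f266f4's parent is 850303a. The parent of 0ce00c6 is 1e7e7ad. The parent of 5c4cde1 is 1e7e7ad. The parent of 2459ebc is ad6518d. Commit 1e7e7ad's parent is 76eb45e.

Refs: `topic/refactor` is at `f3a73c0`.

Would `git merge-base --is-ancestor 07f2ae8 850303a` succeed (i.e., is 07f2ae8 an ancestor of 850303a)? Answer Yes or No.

No

Ancestors of 850303a: {2459ebc, 850303a, 9a5bb23, ad6518d}.
07f2ae8 is not in that set, so it is not an ancestor of 850303a.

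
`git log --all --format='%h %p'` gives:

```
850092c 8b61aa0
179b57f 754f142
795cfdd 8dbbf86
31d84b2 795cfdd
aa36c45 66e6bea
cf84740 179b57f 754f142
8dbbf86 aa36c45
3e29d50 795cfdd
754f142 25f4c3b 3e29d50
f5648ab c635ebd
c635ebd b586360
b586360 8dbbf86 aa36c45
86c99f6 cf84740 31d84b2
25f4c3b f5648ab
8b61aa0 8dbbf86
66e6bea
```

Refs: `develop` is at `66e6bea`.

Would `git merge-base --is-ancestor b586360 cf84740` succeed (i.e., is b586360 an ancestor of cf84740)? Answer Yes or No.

Yes

Ancestors of cf84740 (commits reachable by following parents): {179b57f, 25f4c3b, 3e29d50, 66e6bea, 754f142, 795cfdd, 8dbbf86, aa36c45, b586360, c635ebd, cf84740, f5648ab}.
b586360 is in that set, so it is an ancestor of cf84740.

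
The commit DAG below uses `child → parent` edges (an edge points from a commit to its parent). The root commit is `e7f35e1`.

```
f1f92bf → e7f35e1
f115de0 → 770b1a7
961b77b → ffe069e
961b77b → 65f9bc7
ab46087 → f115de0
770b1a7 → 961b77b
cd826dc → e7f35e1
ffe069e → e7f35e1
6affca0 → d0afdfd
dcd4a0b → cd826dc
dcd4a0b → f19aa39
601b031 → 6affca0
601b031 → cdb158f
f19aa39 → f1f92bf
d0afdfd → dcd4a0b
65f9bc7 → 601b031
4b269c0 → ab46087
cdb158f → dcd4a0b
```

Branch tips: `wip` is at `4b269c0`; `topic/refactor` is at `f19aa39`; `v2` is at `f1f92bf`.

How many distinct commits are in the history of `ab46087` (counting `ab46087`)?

15

Walking parent pointers from ab46087: reachable set = {601b031, 65f9bc7, 6affca0, 770b1a7, 961b77b, ab46087, cd826dc, cdb158f, d0afdfd, dcd4a0b, e7f35e1, f115de0, f19aa39, f1f92bf, ffe069e}.
That is 15 commits.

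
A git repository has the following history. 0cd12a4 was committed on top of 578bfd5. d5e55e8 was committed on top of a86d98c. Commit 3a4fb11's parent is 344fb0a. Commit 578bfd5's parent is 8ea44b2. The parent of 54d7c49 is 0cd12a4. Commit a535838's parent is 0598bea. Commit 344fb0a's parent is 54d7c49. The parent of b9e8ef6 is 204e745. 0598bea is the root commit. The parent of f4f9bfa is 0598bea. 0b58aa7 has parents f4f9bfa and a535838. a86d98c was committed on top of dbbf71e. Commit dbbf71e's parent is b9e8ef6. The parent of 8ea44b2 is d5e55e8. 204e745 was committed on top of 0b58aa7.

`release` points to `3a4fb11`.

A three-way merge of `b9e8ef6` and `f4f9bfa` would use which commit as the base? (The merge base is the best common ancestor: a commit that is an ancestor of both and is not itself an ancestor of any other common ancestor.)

f4f9bfa

Ancestors of b9e8ef6: {0598bea, 0b58aa7, 204e745, a535838, b9e8ef6, f4f9bfa}.
Ancestors of f4f9bfa: {0598bea, f4f9bfa}.
Common ancestors: {0598bea, f4f9bfa}.
Among these, f4f9bfa is not an ancestor of any other common ancestor — it is the merge base.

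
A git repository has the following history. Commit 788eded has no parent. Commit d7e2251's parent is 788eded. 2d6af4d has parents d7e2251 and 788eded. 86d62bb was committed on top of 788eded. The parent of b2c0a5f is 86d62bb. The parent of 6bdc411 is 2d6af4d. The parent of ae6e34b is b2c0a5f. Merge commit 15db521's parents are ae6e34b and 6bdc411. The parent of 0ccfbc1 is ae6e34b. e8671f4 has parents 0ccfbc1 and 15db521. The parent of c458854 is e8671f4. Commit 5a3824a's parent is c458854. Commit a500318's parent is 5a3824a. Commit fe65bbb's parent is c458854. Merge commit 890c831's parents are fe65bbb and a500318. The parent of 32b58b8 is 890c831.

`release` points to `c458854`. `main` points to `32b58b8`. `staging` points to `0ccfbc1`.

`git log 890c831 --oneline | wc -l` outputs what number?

Walking parent pointers from 890c831: reachable set = {0ccfbc1, 15db521, 2d6af4d, 5a3824a, 6bdc411, 788eded, 86d62bb, 890c831, a500318, ae6e34b, b2c0a5f, c458854, d7e2251, e8671f4, fe65bbb}.
That is 15 commits.

15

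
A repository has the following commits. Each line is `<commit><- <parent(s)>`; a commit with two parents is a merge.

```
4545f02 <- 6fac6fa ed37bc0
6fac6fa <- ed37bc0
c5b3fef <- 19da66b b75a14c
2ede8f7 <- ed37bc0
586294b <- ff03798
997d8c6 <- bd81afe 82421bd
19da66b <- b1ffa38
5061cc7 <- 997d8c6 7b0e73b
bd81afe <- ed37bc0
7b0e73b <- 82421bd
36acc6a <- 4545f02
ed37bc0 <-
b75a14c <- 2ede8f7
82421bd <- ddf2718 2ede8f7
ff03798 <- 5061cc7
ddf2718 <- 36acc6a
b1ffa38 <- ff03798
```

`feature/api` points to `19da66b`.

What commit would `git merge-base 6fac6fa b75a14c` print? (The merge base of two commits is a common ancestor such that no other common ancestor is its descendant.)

Ancestors of 6fac6fa: {6fac6fa, ed37bc0}.
Ancestors of b75a14c: {2ede8f7, b75a14c, ed37bc0}.
Common ancestors: {ed37bc0}.
The only common ancestor is ed37bc0, so it is the merge base.

ed37bc0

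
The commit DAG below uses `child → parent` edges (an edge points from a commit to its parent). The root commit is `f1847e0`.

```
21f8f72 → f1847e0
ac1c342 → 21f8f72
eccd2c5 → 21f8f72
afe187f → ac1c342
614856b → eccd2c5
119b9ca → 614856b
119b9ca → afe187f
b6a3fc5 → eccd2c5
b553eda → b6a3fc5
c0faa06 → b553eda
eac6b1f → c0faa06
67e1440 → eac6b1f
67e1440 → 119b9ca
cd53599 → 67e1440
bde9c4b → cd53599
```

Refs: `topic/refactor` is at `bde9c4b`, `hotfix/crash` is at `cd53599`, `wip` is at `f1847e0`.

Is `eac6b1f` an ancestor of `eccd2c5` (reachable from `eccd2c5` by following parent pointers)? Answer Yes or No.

Ancestors of eccd2c5: {21f8f72, eccd2c5, f1847e0}.
eac6b1f is not in that set, so it is not an ancestor of eccd2c5.

No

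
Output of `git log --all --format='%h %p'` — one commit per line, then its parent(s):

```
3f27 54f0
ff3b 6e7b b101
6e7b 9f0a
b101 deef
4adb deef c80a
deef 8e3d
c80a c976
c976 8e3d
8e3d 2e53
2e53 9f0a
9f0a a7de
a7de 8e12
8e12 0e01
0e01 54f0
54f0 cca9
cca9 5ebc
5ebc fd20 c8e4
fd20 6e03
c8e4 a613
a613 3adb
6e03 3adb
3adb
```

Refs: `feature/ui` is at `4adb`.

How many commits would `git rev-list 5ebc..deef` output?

9

Reachable from deef: {0e01, 2e53, 3adb, 54f0, 5ebc, 6e03, 8e12, 8e3d, 9f0a, a613, a7de, c8e4, cca9, deef, fd20}.
Reachable from 5ebc: {3adb, 5ebc, 6e03, a613, c8e4, fd20}.
In deef's history but not 5ebc's: {0e01, 2e53, 54f0, 8e12, 8e3d, 9f0a, a7de, cca9, deef} — 9 commits.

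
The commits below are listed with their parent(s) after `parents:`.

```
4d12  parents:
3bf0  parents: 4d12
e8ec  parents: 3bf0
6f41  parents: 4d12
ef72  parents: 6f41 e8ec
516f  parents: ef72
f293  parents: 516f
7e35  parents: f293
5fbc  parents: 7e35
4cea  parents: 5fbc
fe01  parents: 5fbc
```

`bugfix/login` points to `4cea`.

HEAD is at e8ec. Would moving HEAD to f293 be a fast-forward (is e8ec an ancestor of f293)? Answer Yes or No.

A fast-forward from e8ec to f293 is possible iff e8ec is an ancestor of f293.
Ancestors of f293: {3bf0, 4d12, 516f, 6f41, e8ec, ef72, f293}.
e8ec is among them, so fast-forward is possible.

Yes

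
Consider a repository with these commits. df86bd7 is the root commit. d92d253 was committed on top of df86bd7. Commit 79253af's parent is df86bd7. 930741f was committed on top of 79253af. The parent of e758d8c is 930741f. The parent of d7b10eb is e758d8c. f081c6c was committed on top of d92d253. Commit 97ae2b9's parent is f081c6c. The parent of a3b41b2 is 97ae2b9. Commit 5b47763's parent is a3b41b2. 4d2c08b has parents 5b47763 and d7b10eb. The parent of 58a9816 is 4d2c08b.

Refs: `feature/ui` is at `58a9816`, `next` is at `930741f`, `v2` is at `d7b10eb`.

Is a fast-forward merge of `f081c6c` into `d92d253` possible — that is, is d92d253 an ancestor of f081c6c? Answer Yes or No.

A fast-forward from d92d253 to f081c6c is possible iff d92d253 is an ancestor of f081c6c.
Ancestors of f081c6c: {d92d253, df86bd7, f081c6c}.
d92d253 is among them, so fast-forward is possible.

Yes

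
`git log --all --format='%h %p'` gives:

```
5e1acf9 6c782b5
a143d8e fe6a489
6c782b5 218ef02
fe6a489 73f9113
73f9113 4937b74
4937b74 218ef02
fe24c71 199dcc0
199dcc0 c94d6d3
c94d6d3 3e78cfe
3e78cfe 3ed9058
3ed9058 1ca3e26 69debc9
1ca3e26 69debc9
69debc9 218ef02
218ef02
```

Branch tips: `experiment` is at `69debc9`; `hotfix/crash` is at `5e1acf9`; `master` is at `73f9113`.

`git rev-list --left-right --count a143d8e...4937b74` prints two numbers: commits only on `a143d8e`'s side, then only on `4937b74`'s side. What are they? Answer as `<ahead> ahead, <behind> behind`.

3 ahead, 0 behind

Reachable from a143d8e: {218ef02, 4937b74, 73f9113, a143d8e, fe6a489}.
Reachable from 4937b74: {218ef02, 4937b74}.
Only in a143d8e's history (ahead): {73f9113, a143d8e, fe6a489} — 3.
Only in 4937b74's history (behind): {} — 0.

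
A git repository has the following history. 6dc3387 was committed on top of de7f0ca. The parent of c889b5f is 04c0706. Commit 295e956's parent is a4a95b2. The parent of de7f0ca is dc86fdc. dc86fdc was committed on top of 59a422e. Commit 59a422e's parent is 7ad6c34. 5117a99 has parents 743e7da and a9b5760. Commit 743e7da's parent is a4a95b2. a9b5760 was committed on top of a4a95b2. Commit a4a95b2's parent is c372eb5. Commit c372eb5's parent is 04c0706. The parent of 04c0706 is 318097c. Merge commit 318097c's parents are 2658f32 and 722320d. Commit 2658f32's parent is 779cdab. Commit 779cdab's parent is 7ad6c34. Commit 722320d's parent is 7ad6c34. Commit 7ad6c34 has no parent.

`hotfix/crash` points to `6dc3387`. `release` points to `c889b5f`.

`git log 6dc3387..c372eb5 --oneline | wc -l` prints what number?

6

Reachable from c372eb5: {04c0706, 2658f32, 318097c, 722320d, 779cdab, 7ad6c34, c372eb5}.
Reachable from 6dc3387: {59a422e, 6dc3387, 7ad6c34, dc86fdc, de7f0ca}.
In c372eb5's history but not 6dc3387's: {04c0706, 2658f32, 318097c, 722320d, 779cdab, c372eb5} — 6 commits.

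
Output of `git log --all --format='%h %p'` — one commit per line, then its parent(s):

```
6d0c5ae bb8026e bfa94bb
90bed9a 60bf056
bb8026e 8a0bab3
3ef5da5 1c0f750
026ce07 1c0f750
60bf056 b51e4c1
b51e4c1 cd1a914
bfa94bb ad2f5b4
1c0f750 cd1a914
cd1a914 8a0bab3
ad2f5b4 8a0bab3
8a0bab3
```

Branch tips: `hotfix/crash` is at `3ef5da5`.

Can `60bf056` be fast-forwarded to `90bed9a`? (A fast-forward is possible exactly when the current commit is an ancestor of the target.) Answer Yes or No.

Yes

A fast-forward from 60bf056 to 90bed9a is possible iff 60bf056 is an ancestor of 90bed9a.
Ancestors of 90bed9a: {60bf056, 8a0bab3, 90bed9a, b51e4c1, cd1a914}.
60bf056 is among them, so fast-forward is possible.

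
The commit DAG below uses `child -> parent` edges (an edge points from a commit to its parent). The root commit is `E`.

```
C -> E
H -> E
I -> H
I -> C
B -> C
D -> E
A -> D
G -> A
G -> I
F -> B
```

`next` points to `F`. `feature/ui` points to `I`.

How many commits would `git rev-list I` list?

Walking parent pointers from I: reachable set = {C, E, H, I}.
That is 4 commits.

4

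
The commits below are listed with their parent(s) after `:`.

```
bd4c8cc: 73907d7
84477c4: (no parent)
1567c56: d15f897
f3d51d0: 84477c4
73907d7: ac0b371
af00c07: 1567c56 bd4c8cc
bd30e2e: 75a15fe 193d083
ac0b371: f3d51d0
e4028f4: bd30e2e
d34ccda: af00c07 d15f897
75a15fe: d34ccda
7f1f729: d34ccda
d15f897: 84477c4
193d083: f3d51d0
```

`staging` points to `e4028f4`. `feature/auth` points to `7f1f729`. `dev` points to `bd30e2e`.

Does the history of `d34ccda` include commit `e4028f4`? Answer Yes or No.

No

Ancestors of d34ccda: {1567c56, 73907d7, 84477c4, ac0b371, af00c07, bd4c8cc, d15f897, d34ccda, f3d51d0}.
e4028f4 is not in that set, so it is not an ancestor of d34ccda.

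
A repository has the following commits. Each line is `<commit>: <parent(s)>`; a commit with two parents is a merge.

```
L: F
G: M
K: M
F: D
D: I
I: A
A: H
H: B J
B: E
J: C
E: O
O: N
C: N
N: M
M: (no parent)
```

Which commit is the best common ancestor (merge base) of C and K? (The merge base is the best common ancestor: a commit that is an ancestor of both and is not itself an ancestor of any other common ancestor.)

Ancestors of C: {C, M, N}.
Ancestors of K: {K, M}.
Common ancestors: {M}.
The only common ancestor is M, so it is the merge base.

M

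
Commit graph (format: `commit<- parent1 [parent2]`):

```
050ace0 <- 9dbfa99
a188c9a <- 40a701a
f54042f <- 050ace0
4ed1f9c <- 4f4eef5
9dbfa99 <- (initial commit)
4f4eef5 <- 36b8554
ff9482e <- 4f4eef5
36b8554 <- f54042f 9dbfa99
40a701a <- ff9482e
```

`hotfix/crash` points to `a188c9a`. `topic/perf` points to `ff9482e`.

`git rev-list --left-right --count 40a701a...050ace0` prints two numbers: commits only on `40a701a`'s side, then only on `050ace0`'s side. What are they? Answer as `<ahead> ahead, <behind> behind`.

5 ahead, 0 behind

Reachable from 40a701a: {050ace0, 36b8554, 40a701a, 4f4eef5, 9dbfa99, f54042f, ff9482e}.
Reachable from 050ace0: {050ace0, 9dbfa99}.
Only in 40a701a's history (ahead): {36b8554, 40a701a, 4f4eef5, f54042f, ff9482e} — 5.
Only in 050ace0's history (behind): {} — 0.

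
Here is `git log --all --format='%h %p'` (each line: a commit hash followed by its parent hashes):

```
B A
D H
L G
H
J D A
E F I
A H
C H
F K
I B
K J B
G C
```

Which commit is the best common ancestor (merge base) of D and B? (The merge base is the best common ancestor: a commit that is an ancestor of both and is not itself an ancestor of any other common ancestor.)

Ancestors of D: {D, H}.
Ancestors of B: {A, B, H}.
Common ancestors: {H}.
The only common ancestor is H, so it is the merge base.

H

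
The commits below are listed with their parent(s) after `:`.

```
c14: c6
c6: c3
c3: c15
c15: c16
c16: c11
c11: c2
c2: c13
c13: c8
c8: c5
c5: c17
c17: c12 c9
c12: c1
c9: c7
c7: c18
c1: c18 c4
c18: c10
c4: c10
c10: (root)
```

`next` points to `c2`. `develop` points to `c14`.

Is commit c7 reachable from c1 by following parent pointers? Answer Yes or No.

No

Ancestors of c1: {c1, c10, c18, c4}.
c7 is not in that set, so it is not an ancestor of c1.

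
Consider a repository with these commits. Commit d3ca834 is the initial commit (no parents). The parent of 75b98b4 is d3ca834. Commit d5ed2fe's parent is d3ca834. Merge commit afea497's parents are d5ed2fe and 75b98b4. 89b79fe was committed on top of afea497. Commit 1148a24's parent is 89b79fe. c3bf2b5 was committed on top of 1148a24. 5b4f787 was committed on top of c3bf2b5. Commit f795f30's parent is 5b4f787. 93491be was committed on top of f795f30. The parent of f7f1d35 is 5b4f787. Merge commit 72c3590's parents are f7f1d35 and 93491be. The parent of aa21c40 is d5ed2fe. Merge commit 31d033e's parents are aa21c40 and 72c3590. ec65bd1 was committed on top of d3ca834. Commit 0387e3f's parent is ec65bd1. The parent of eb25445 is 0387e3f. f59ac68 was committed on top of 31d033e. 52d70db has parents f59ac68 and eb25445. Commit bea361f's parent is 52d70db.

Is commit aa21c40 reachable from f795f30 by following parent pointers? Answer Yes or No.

No

Ancestors of f795f30: {1148a24, 5b4f787, 75b98b4, 89b79fe, afea497, c3bf2b5, d3ca834, d5ed2fe, f795f30}.
aa21c40 is not in that set, so it is not an ancestor of f795f30.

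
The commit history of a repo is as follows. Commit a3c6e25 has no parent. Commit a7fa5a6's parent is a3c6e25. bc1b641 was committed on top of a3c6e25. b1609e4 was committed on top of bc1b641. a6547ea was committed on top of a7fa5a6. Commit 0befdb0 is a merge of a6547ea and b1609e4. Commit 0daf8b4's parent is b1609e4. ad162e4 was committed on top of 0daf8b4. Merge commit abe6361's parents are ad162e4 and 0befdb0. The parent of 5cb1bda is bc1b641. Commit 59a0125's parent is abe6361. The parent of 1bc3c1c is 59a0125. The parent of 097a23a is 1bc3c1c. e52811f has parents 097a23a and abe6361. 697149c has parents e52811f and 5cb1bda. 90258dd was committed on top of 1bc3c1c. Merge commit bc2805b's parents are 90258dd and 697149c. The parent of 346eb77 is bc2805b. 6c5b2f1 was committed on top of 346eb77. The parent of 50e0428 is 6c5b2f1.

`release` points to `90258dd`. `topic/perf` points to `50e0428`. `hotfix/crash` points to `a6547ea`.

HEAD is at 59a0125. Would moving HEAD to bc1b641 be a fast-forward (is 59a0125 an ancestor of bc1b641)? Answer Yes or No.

A fast-forward from 59a0125 to bc1b641 is possible iff 59a0125 is an ancestor of bc1b641.
Ancestors of bc1b641: {a3c6e25, bc1b641}.
59a0125 is not among them, so fast-forward is not possible.

No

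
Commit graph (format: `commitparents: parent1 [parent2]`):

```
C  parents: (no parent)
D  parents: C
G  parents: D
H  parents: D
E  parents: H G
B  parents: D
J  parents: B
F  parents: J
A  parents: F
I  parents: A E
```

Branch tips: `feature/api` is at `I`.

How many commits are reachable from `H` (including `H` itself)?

Walking parent pointers from H: reachable set = {C, D, H}.
That is 3 commits.

3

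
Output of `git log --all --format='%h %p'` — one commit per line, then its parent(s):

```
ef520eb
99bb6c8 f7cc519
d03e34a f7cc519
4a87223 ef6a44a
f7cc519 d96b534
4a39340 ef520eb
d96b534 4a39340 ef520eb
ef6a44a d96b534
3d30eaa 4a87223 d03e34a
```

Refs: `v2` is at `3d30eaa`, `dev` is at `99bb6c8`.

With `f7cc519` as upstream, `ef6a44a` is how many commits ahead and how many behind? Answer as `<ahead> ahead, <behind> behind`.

1 ahead, 1 behind

Reachable from ef6a44a: {4a39340, d96b534, ef520eb, ef6a44a}.
Reachable from f7cc519: {4a39340, d96b534, ef520eb, f7cc519}.
Only in ef6a44a's history (ahead): {ef6a44a} — 1.
Only in f7cc519's history (behind): {f7cc519} — 1.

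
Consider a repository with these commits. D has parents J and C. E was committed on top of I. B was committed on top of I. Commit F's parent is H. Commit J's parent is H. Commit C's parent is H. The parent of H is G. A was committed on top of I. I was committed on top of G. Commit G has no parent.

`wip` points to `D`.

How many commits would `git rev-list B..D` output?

4

Reachable from D: {C, D, G, H, J}.
Reachable from B: {B, G, I}.
In D's history but not B's: {C, D, H, J} — 4 commits.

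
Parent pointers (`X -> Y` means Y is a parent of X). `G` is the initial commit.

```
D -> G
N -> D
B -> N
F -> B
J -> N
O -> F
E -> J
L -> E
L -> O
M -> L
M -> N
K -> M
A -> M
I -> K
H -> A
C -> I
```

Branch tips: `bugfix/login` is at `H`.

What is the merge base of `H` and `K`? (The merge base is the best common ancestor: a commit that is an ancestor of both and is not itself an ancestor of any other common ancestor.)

Ancestors of H: {A, B, D, E, F, G, H, J, L, M, N, O}.
Ancestors of K: {B, D, E, F, G, J, K, L, M, N, O}.
Common ancestors: {B, D, E, F, G, J, L, M, N, O}.
Among these, M is not an ancestor of any other common ancestor — it is the merge base.

M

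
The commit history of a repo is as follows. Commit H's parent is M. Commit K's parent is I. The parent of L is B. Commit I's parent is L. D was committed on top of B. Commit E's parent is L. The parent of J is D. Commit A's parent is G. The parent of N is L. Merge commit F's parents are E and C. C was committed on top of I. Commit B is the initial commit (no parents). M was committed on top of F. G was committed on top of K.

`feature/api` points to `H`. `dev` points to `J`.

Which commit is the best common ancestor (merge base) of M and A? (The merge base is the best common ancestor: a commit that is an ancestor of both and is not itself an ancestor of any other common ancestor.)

I

Ancestors of M: {B, C, E, F, I, L, M}.
Ancestors of A: {A, B, G, I, K, L}.
Common ancestors: {B, I, L}.
Among these, I is not an ancestor of any other common ancestor — it is the merge base.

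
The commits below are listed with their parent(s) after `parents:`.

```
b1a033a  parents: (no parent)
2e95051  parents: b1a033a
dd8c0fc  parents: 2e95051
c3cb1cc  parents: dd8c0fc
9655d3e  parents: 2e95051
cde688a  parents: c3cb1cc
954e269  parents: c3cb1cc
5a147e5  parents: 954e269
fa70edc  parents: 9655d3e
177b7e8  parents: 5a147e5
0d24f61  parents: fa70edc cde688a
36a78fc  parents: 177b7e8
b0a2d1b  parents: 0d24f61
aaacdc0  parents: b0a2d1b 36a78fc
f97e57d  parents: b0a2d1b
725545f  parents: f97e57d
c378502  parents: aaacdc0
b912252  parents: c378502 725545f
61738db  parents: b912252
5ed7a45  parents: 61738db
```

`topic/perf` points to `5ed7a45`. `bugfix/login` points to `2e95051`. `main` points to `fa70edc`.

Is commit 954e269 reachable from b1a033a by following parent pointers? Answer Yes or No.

Ancestors of b1a033a: {b1a033a}.
954e269 is not in that set, so it is not an ancestor of b1a033a.

No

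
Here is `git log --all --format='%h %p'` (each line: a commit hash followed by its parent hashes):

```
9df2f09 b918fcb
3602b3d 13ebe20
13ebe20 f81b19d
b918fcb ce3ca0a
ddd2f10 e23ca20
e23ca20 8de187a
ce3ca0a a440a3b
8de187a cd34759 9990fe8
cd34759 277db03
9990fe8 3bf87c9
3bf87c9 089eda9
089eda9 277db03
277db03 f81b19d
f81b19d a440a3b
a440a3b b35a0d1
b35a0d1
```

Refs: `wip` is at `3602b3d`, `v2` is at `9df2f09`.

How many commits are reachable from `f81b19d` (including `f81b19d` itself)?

Walking parent pointers from f81b19d: reachable set = {a440a3b, b35a0d1, f81b19d}.
That is 3 commits.

3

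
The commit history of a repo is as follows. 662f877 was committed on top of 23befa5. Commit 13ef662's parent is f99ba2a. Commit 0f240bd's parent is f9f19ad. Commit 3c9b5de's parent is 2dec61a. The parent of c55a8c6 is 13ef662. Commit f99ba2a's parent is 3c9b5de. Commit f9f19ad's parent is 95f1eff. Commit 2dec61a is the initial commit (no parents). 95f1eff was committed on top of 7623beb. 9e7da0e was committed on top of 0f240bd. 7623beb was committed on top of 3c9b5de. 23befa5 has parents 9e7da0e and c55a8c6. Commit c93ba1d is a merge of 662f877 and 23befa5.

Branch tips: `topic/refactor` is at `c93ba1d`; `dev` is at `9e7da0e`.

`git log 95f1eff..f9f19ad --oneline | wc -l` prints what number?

Reachable from f9f19ad: {2dec61a, 3c9b5de, 7623beb, 95f1eff, f9f19ad}.
Reachable from 95f1eff: {2dec61a, 3c9b5de, 7623beb, 95f1eff}.
In f9f19ad's history but not 95f1eff's: {f9f19ad} — 1 commit.

1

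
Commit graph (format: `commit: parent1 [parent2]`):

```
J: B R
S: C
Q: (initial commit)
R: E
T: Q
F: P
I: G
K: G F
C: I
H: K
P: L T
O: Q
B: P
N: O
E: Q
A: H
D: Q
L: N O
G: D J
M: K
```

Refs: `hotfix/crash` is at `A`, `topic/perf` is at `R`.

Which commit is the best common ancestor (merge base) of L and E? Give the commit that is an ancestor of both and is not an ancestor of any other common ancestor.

Ancestors of L: {L, N, O, Q}.
Ancestors of E: {E, Q}.
Common ancestors: {Q}.
The only common ancestor is Q, so it is the merge base.

Q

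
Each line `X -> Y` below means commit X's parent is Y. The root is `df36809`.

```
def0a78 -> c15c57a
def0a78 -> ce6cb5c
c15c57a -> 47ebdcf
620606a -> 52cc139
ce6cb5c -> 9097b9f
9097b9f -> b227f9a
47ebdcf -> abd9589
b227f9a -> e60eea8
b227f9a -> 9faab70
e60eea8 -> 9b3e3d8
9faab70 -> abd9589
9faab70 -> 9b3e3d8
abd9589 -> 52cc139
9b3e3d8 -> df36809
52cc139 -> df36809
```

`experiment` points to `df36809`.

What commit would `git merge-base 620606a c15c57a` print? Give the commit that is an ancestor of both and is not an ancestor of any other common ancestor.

Ancestors of 620606a: {52cc139, 620606a, df36809}.
Ancestors of c15c57a: {47ebdcf, 52cc139, abd9589, c15c57a, df36809}.
Common ancestors: {52cc139, df36809}.
Among these, 52cc139 is not an ancestor of any other common ancestor — it is the merge base.

52cc139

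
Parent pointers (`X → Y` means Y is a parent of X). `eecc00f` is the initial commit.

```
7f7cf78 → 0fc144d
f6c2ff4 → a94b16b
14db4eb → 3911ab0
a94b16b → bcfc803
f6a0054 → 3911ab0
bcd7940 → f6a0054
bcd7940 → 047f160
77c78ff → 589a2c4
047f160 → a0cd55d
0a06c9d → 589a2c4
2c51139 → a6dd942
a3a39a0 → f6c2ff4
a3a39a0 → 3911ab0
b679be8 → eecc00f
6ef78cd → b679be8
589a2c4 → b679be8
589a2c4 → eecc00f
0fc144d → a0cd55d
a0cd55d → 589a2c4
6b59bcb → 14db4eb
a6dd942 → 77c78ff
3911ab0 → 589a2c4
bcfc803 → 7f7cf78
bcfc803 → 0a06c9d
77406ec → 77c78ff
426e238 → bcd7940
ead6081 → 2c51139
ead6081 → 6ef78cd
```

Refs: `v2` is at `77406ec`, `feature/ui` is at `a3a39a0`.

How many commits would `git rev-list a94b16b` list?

Walking parent pointers from a94b16b: reachable set = {0a06c9d, 0fc144d, 589a2c4, 7f7cf78, a0cd55d, a94b16b, b679be8, bcfc803, eecc00f}.
That is 9 commits.

9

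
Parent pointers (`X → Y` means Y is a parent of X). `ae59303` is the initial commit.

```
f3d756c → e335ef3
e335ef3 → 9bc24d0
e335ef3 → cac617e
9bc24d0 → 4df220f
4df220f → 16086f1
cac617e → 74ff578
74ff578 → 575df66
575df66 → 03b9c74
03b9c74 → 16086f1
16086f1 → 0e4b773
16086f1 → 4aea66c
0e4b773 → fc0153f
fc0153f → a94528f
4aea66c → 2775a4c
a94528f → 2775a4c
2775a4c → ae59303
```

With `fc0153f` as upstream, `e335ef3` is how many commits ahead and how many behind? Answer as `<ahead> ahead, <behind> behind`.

Reachable from e335ef3: {03b9c74, 0e4b773, 16086f1, 2775a4c, 4aea66c, 4df220f, 575df66, 74ff578, 9bc24d0, a94528f, ae59303, cac617e, e335ef3, fc0153f}.
Reachable from fc0153f: {2775a4c, a94528f, ae59303, fc0153f}.
Only in e335ef3's history (ahead): {03b9c74, 0e4b773, 16086f1, 4aea66c, 4df220f, 575df66, 74ff578, 9bc24d0, cac617e, e335ef3} — 10.
Only in fc0153f's history (behind): {} — 0.

10 ahead, 0 behind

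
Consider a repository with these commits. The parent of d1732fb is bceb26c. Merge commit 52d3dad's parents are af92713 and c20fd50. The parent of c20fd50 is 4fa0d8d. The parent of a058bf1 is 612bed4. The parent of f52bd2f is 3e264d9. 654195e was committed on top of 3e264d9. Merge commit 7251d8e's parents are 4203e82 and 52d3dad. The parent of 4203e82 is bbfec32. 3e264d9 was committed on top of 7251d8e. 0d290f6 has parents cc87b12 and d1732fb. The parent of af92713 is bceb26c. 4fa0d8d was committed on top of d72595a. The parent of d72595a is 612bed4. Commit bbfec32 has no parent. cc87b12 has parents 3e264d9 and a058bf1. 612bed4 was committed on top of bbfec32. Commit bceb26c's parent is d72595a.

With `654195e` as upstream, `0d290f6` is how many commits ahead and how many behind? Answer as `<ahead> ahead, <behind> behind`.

4 ahead, 1 behind

Reachable from 0d290f6: {0d290f6, 3e264d9, 4203e82, 4fa0d8d, 52d3dad, 612bed4, 7251d8e, a058bf1, af92713, bbfec32, bceb26c, c20fd50, cc87b12, d1732fb, d72595a}.
Reachable from 654195e: {3e264d9, 4203e82, 4fa0d8d, 52d3dad, 612bed4, 654195e, 7251d8e, af92713, bbfec32, bceb26c, c20fd50, d72595a}.
Only in 0d290f6's history (ahead): {0d290f6, a058bf1, cc87b12, d1732fb} — 4.
Only in 654195e's history (behind): {654195e} — 1.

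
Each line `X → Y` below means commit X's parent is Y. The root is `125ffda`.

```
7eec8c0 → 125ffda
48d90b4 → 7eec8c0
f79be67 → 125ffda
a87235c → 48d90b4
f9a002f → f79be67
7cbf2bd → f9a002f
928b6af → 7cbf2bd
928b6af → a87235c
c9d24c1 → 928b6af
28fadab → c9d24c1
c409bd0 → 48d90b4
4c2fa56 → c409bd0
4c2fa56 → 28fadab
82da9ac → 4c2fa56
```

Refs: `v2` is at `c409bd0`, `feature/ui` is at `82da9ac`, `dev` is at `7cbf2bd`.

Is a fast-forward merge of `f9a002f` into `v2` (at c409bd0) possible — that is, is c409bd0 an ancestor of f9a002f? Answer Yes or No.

No

A fast-forward from c409bd0 to f9a002f is possible iff c409bd0 is an ancestor of f9a002f.
Ancestors of f9a002f: {125ffda, f79be67, f9a002f}.
c409bd0 is not among them, so fast-forward is not possible.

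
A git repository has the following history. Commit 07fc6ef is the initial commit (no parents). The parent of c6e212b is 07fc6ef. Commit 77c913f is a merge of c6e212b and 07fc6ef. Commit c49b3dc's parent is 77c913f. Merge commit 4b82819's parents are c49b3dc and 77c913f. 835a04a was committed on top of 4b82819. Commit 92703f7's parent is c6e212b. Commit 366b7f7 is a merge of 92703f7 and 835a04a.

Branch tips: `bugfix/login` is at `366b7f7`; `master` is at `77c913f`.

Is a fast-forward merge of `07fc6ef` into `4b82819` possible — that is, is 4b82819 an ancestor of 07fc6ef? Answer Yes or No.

A fast-forward from 4b82819 to 07fc6ef is possible iff 4b82819 is an ancestor of 07fc6ef.
Ancestors of 07fc6ef: {07fc6ef}.
4b82819 is not among them, so fast-forward is not possible.

No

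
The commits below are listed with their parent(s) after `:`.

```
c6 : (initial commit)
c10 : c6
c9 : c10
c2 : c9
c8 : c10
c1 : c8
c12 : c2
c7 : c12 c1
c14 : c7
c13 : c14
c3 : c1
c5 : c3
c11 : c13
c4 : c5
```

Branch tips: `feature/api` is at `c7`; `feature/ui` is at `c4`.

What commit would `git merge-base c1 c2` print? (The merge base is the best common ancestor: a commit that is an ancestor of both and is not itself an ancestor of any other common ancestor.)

c10

Ancestors of c1: {c1, c10, c6, c8}.
Ancestors of c2: {c10, c2, c6, c9}.
Common ancestors: {c10, c6}.
Among these, c10 is not an ancestor of any other common ancestor — it is the merge base.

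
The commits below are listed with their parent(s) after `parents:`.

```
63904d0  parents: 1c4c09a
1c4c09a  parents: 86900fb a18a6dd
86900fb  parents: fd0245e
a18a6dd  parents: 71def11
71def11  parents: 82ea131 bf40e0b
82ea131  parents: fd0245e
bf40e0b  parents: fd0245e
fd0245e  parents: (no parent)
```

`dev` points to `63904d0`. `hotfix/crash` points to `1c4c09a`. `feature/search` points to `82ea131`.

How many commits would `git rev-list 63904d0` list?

Walking parent pointers from 63904d0: reachable set = {1c4c09a, 63904d0, 71def11, 82ea131, 86900fb, a18a6dd, bf40e0b, fd0245e}.
That is 8 commits.

8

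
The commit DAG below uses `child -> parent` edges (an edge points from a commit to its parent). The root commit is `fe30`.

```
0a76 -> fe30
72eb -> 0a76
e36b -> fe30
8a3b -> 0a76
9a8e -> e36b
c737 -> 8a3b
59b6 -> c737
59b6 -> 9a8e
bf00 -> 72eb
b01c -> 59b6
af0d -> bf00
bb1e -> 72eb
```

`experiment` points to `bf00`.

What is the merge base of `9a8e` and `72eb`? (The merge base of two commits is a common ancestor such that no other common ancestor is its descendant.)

Ancestors of 9a8e: {9a8e, e36b, fe30}.
Ancestors of 72eb: {0a76, 72eb, fe30}.
Common ancestors: {fe30}.
The only common ancestor is fe30, so it is the merge base.

fe30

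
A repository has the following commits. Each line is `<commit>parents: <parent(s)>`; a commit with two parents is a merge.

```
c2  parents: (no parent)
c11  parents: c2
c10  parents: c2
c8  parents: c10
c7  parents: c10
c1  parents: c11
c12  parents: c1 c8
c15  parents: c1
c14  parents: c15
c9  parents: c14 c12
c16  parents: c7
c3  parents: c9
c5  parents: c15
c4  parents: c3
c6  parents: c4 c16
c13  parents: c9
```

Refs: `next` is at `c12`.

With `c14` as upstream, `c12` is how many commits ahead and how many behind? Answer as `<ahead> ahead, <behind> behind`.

3 ahead, 2 behind

Reachable from c12: {c1, c10, c11, c12, c2, c8}.
Reachable from c14: {c1, c11, c14, c15, c2}.
Only in c12's history (ahead): {c10, c12, c8} — 3.
Only in c14's history (behind): {c14, c15} — 2.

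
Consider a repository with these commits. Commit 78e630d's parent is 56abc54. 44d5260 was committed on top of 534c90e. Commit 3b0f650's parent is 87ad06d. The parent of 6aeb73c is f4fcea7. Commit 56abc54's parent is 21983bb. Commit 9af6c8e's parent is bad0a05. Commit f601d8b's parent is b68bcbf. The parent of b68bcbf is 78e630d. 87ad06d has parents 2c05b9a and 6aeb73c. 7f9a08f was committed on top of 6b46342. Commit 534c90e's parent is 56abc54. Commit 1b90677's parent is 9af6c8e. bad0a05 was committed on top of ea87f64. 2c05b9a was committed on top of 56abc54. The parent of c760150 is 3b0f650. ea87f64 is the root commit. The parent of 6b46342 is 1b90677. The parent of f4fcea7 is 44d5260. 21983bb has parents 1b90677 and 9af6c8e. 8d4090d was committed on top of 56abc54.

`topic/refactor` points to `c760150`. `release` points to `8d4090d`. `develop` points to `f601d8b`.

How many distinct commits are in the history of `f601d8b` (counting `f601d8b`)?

9

Walking parent pointers from f601d8b: reachable set = {1b90677, 21983bb, 56abc54, 78e630d, 9af6c8e, b68bcbf, bad0a05, ea87f64, f601d8b}.
That is 9 commits.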